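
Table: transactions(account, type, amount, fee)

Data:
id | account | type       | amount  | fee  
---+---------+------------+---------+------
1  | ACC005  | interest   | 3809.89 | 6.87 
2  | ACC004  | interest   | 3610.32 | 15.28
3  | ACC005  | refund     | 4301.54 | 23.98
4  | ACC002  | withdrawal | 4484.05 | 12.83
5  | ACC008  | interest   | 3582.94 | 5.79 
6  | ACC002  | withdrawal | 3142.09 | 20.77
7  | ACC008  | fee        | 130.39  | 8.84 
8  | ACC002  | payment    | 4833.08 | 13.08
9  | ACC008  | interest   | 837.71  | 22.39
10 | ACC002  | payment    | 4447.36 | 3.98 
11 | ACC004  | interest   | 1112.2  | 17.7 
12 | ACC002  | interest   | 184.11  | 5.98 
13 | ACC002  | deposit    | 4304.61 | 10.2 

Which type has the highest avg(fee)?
SELECT type, AVG(fee) as val
FROM transactions
GROUP BY type
ORDER BY val DESC
LIMIT 1

Result: refund with avg(fee) = 23.98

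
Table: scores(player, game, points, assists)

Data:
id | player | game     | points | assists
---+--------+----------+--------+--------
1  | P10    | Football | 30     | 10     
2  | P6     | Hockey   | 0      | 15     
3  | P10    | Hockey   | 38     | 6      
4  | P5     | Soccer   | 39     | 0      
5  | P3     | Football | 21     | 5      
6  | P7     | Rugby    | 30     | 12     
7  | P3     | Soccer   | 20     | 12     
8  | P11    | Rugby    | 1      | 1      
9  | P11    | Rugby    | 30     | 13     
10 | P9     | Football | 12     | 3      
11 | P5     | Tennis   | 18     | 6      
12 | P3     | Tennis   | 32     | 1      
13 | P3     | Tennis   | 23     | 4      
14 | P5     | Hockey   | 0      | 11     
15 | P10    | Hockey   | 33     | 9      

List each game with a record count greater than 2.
SELECT game, COUNT(*) as cnt
FROM scores
GROUP BY game
HAVING COUNT(*) > 2

Result:
  Football: 3
  Hockey: 4
  Rugby: 3
  Tennis: 3

Note: HAVING filters groups after aggregation, WHERE filters rows before.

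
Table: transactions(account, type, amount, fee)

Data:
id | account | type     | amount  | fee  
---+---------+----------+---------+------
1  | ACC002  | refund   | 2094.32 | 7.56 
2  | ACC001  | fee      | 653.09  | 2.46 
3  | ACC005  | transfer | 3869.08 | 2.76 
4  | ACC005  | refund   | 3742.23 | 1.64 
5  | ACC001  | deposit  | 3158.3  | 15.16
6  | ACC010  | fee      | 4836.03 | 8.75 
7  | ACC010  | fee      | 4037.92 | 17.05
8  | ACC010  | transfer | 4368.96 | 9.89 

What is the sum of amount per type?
SELECT type, SUM(amount) as result
FROM transactions
GROUP BY type

Result:
  deposit: 3158.30
  fee: 9527.04
  refund: 5836.55
  transfer: 8238.04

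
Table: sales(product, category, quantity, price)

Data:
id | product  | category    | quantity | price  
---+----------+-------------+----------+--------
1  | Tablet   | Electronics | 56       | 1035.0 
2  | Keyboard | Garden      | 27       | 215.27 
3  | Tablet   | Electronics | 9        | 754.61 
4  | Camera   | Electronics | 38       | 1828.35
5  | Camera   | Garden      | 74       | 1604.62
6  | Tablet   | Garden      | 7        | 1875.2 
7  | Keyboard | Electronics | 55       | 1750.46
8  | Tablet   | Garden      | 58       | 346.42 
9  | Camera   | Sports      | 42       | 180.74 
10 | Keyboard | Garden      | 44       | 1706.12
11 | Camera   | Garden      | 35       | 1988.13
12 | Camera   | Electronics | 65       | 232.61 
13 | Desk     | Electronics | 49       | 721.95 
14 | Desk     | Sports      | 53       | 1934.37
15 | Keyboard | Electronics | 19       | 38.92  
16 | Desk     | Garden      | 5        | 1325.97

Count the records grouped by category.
SELECT category, COUNT(*) as count
FROM sales
GROUP BY category

Result:
  Electronics: 7
  Garden: 7
  Sports: 2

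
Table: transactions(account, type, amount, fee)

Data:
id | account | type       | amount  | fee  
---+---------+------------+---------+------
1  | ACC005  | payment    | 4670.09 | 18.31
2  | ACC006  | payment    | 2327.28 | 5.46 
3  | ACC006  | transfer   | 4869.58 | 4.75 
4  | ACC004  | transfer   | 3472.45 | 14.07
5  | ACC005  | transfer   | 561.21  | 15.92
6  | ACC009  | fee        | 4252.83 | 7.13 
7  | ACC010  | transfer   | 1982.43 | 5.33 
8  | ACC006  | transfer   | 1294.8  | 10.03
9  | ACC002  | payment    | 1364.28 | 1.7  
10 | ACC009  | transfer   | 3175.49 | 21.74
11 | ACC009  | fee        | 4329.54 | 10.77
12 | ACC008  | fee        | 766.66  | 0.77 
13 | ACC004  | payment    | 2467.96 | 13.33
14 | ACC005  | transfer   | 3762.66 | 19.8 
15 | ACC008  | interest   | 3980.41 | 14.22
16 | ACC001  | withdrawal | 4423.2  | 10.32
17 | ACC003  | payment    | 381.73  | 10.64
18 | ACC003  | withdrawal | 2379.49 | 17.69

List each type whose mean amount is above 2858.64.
SELECT type, AVG(amount)
FROM transactions
GROUP BY type
HAVING AVG(amount) > 2858.64

Result:
  fee: avg=3116.34
  interest: avg=3980.41
  withdrawal: avg=3401.35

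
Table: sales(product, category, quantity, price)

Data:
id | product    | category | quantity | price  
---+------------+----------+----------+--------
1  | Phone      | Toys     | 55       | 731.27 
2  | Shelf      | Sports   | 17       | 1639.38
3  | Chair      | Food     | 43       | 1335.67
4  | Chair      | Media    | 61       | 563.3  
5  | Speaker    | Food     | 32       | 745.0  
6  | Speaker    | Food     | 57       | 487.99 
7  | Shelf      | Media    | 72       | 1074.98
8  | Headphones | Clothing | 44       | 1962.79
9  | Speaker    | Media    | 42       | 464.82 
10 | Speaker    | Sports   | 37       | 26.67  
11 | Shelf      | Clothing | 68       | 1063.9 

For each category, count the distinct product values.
SELECT category, COUNT(DISTINCT product)
FROM sales
GROUP BY category

Result:
  Clothing: 2 distinct
  Food: 2 distinct
  Media: 3 distinct
  Sports: 2 distinct
  Toys: 1 distinct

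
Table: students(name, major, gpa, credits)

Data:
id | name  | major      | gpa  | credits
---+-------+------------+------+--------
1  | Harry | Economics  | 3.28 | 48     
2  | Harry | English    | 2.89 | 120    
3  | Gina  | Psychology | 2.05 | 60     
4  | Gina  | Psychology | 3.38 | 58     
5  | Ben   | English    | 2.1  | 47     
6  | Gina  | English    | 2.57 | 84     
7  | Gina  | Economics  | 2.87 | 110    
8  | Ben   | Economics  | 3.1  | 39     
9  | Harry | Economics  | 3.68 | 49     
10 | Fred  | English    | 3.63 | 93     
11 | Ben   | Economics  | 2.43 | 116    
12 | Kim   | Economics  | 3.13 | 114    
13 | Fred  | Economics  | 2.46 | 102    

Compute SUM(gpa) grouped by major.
SELECT major, SUM(gpa) as result
FROM students
GROUP BY major

Result:
  Economics: 20.95
  English: 11.19
  Psychology: 5.43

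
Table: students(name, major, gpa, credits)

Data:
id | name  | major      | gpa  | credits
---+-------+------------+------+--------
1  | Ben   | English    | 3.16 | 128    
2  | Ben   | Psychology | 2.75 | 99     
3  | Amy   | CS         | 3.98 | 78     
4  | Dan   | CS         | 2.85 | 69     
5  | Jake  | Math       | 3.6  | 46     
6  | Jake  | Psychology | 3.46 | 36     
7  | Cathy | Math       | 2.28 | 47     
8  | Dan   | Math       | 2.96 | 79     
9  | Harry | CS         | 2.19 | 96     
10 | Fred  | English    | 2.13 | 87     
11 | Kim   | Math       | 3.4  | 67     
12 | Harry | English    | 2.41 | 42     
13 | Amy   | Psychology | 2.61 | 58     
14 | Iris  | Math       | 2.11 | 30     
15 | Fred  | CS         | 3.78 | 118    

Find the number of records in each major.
SELECT major, COUNT(*) as count
FROM students
GROUP BY major

Result:
  CS: 4
  English: 3
  Math: 5
  Psychology: 3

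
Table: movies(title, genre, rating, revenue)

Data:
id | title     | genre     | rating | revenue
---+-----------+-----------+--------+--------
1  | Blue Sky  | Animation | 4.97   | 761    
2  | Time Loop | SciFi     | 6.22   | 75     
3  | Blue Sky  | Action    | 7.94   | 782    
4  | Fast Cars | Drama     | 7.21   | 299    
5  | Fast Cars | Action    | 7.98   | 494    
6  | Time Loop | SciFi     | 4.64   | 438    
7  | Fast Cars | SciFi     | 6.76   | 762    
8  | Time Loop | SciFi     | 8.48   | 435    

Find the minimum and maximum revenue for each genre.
SELECT genre, MIN(revenue), MAX(revenue)
FROM movies
GROUP BY genre

Result:
  Action: min=494, max=782
  Animation: min=761, max=761
  Drama: min=299, max=299
  SciFi: min=75, max=762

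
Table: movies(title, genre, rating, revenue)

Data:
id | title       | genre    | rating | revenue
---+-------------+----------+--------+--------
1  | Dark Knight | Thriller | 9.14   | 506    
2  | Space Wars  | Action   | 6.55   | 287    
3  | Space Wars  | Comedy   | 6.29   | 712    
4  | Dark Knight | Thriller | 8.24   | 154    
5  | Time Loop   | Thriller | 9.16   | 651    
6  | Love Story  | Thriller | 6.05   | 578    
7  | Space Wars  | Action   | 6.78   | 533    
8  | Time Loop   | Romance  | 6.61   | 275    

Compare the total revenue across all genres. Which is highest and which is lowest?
SELECT genre, SUM(revenue)
FROM movies
GROUP BY genre
ORDER BY SUM(revenue)

All groups:
  Romance: 275
  Comedy: 712
  Action: 820
  Thriller: 1889

Highest: Thriller (1889)
Lowest: Romance (275)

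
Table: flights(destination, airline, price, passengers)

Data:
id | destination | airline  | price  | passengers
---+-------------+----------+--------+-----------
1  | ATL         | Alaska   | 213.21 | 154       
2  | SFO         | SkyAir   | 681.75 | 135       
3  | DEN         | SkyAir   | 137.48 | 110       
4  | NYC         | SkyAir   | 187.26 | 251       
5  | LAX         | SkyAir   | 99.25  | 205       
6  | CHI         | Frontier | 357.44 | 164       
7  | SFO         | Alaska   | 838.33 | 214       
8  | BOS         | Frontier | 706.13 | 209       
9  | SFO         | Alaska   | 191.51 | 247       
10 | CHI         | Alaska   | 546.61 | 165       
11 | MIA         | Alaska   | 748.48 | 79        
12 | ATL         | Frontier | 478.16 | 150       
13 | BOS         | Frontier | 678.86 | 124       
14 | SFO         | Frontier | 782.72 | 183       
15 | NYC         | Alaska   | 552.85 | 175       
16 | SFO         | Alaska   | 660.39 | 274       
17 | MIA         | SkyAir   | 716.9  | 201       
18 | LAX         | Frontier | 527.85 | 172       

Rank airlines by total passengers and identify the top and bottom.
SELECT airline, SUM(passengers)
FROM flights
GROUP BY airline
ORDER BY SUM(passengers)

All groups:
  SkyAir: 902
  Frontier: 1002
  Alaska: 1308

Highest: Alaska (1308)
Lowest: SkyAir (902)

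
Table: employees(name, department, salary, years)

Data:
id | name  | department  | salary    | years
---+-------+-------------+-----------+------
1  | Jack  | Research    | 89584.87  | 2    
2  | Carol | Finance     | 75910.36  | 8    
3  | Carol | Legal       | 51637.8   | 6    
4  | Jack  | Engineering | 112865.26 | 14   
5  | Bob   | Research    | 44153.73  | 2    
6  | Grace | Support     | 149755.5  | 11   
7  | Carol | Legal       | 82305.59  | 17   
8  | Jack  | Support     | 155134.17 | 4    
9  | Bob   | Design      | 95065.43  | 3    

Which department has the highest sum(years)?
SELECT department, SUM(years) as val
FROM employees
GROUP BY department
ORDER BY val DESC
LIMIT 1

Result: Legal with sum(years) = 23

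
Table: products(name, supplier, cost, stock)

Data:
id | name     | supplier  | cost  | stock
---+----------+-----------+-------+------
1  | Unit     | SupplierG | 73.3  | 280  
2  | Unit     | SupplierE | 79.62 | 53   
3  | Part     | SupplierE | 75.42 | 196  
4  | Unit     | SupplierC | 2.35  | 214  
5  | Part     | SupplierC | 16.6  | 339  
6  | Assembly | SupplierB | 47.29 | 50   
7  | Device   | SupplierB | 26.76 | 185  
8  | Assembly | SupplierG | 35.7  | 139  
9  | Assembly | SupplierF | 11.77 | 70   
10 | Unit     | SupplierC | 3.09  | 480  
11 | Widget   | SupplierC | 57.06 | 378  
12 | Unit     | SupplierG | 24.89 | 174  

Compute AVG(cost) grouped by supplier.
SELECT supplier, AVG(cost) as result
FROM products
GROUP BY supplier

Result:
  SupplierB: 37.03
  SupplierC: 19.78
  SupplierE: 77.52
  SupplierF: 11.77
  SupplierG: 44.63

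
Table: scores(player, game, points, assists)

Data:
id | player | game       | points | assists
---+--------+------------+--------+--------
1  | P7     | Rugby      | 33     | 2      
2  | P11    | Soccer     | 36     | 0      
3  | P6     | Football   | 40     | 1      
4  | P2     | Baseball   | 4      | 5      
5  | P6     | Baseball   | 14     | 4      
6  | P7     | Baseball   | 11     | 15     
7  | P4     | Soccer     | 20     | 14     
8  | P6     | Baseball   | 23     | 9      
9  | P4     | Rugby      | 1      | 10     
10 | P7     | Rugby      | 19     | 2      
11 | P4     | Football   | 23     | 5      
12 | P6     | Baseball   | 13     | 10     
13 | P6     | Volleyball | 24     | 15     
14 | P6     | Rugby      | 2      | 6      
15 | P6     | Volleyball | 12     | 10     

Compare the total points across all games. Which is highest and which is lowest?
SELECT game, SUM(points)
FROM scores
GROUP BY game
ORDER BY SUM(points)

All groups:
  Volleyball: 36
  Rugby: 55
  Soccer: 56
  Football: 63
  Baseball: 65

Highest: Baseball (65)
Lowest: Volleyball (36)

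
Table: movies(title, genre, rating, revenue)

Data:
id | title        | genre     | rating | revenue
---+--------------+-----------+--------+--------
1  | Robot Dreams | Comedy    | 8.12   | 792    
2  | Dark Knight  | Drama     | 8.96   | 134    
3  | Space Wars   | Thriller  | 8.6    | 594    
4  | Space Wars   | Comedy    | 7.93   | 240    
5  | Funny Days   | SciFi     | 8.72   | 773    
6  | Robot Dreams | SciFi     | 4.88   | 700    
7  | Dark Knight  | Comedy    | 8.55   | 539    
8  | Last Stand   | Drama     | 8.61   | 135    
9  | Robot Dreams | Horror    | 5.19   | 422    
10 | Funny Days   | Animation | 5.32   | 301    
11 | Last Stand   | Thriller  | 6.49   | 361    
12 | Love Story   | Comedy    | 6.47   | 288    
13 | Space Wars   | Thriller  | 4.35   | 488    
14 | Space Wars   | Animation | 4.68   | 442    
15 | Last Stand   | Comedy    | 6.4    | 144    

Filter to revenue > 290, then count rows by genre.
SELECT genre, COUNT(*)
FROM movies
WHERE revenue > 290
GROUP BY genre

Note: WHERE filters rows before grouping.

Result:
  Animation: 2
  Comedy: 2
  Horror: 1
  SciFi: 2
  Thriller: 3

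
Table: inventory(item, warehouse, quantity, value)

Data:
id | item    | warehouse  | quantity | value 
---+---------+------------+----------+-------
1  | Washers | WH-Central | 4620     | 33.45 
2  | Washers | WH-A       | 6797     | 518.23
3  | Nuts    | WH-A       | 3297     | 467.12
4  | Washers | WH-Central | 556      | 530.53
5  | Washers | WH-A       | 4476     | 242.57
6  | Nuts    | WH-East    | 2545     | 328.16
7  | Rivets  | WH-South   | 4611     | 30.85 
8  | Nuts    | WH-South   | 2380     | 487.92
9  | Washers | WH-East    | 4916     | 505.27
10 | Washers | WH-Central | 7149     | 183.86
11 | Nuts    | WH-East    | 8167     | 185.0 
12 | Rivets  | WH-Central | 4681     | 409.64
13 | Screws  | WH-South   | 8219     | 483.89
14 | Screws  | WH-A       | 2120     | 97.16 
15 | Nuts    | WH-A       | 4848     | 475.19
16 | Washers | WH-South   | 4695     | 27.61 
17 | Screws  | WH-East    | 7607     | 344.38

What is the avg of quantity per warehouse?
SELECT warehouse, AVG(quantity) as result
FROM inventory
GROUP BY warehouse

Result:
  WH-A: 4307.60
  WH-Central: 4251.50
  WH-East: 5808.75
  WH-South: 4976.25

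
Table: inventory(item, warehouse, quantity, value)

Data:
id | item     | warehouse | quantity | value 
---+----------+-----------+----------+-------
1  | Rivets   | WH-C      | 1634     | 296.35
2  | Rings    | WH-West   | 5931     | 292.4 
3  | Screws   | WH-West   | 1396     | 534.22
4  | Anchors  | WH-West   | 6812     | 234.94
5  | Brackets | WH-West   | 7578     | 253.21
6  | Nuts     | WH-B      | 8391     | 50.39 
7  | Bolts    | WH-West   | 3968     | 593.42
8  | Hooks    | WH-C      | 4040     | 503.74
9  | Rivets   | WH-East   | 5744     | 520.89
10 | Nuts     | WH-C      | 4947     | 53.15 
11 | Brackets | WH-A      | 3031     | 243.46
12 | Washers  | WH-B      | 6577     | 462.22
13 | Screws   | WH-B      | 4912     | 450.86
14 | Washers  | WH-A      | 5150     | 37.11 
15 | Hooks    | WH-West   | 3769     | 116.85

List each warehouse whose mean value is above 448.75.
SELECT warehouse, AVG(value)
FROM inventory
GROUP BY warehouse
HAVING AVG(value) > 448.75

Result:
  WH-East: avg=520.89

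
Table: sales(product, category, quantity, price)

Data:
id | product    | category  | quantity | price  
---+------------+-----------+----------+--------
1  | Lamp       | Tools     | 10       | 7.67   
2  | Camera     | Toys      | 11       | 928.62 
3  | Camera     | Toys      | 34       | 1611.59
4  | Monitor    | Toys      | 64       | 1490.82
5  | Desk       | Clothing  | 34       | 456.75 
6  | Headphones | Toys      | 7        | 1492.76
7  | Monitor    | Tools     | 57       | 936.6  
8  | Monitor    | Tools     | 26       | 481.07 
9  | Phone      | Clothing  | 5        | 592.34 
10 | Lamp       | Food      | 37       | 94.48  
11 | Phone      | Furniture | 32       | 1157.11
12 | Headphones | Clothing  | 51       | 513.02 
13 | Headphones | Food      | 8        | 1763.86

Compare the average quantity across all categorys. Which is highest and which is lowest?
SELECT category, AVG(quantity)
FROM sales
GROUP BY category
ORDER BY AVG(quantity)

All groups:
  Food: 22.50
  Toys: 29.00
  Clothing: 30.00
  Tools: 31.00
  Furniture: 32.00

Highest: Furniture (32.00)
Lowest: Food (22.50)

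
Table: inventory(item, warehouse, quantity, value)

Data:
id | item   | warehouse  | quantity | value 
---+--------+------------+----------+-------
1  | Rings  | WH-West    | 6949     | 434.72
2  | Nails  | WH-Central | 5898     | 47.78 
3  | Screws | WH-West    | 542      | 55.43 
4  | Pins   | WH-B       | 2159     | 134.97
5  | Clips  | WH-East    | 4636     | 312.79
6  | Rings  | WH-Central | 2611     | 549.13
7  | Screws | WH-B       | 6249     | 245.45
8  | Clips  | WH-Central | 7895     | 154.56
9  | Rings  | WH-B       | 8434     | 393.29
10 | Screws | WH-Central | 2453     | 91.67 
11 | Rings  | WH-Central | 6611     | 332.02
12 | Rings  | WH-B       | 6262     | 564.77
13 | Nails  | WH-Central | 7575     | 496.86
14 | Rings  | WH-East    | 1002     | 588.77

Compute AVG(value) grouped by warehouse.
SELECT warehouse, AVG(value) as result
FROM inventory
GROUP BY warehouse

Result:
  WH-B: 334.62
  WH-Central: 278.67
  WH-East: 450.78
  WH-West: 245.08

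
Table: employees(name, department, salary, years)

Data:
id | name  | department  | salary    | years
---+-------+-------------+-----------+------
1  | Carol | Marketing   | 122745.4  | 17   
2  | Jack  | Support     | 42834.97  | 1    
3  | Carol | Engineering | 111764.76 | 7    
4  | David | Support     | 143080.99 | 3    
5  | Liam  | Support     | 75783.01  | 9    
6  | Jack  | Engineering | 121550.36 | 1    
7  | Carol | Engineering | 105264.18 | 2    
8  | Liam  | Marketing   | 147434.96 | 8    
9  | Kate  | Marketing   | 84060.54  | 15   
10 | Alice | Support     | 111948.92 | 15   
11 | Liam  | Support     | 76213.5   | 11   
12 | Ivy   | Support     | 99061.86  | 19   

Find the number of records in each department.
SELECT department, COUNT(*) as count
FROM employees
GROUP BY department

Result:
  Engineering: 3
  Marketing: 3
  Support: 6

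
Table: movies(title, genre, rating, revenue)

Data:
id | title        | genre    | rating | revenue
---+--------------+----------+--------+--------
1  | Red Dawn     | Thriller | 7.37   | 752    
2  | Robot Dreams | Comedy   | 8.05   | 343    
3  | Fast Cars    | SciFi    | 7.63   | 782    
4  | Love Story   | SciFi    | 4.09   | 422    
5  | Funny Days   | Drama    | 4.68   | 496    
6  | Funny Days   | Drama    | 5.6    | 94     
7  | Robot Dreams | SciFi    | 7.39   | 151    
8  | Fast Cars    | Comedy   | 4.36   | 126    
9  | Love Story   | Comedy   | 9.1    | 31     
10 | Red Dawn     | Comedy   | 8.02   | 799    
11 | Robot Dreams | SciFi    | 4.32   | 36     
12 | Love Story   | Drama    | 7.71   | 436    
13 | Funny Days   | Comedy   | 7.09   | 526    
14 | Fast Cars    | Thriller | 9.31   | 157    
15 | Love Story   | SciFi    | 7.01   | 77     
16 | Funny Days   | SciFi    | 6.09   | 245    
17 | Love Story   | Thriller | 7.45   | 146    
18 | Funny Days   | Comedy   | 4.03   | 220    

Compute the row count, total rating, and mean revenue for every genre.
SELECT genre,
       COUNT(*) as cnt,
       SUM(rating) as total_rating,
       AVG(revenue) as avg_revenue
FROM movies
GROUP BY genre

Result:
  Comedy: 6 records, 40.65 total rating, 340.83 avg revenue
  Drama: 3 records, 17.99 total rating, 342.00 avg revenue
  SciFi: 6 records, 36.53 total rating, 285.50 avg revenue
  Thriller: 3 records, 24.13 total rating, 351.67 avg revenue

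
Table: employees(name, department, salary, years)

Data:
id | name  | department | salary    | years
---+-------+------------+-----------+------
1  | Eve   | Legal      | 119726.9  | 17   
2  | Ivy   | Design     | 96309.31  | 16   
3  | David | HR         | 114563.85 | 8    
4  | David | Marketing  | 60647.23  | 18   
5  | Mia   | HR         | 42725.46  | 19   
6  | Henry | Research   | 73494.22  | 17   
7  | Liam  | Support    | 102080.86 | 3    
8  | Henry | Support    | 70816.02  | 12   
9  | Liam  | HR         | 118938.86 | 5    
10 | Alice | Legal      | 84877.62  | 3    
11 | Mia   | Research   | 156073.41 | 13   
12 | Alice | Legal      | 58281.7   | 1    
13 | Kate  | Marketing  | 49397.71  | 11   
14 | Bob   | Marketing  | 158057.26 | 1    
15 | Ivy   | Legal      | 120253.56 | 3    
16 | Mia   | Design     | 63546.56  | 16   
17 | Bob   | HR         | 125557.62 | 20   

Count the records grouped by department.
SELECT department, COUNT(*) as count
FROM employees
GROUP BY department

Result:
  Design: 2
  HR: 4
  Legal: 4
  Marketing: 3
  Research: 2
  Support: 2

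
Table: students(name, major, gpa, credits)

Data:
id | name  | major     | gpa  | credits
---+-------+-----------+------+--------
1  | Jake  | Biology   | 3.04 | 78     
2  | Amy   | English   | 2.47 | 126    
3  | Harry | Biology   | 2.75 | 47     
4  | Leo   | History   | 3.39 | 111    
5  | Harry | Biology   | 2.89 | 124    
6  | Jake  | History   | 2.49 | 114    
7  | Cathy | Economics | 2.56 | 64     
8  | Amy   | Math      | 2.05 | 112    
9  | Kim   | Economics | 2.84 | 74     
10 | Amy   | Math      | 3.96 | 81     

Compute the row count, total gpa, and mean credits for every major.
SELECT major,
       COUNT(*) as cnt,
       SUM(gpa) as total_gpa,
       AVG(credits) as avg_credits
FROM students
GROUP BY major

Result:
  Biology: 3 records, 8.68 total gpa, 83.00 avg credits
  Economics: 2 records, 5.40 total gpa, 69.00 avg credits
  English: 1 records, 2.47 total gpa, 126.00 avg credits
  History: 2 records, 5.88 total gpa, 112.50 avg credits
  Math: 2 records, 6.01 total gpa, 96.50 avg credits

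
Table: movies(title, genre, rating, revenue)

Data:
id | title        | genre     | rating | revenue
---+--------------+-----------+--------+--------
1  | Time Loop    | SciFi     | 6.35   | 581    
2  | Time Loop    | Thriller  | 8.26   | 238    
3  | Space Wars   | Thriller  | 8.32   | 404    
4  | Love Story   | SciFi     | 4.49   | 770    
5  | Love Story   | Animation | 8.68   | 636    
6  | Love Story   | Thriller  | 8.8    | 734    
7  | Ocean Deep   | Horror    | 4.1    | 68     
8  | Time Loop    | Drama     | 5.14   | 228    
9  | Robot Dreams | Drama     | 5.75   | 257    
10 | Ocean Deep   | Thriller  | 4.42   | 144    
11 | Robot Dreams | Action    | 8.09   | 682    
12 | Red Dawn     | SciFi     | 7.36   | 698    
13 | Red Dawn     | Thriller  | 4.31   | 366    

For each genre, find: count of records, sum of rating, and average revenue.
SELECT genre,
       COUNT(*) as cnt,
       SUM(rating) as total_rating,
       AVG(revenue) as avg_revenue
FROM movies
GROUP BY genre

Result:
  Action: 1 records, 8.09 total rating, 682.00 avg revenue
  Animation: 1 records, 8.68 total rating, 636.00 avg revenue
  Drama: 2 records, 10.89 total rating, 242.50 avg revenue
  Horror: 1 records, 4.10 total rating, 68.00 avg revenue
  SciFi: 3 records, 18.20 total rating, 683.00 avg revenue
  Thriller: 5 records, 34.11 total rating, 377.20 avg revenue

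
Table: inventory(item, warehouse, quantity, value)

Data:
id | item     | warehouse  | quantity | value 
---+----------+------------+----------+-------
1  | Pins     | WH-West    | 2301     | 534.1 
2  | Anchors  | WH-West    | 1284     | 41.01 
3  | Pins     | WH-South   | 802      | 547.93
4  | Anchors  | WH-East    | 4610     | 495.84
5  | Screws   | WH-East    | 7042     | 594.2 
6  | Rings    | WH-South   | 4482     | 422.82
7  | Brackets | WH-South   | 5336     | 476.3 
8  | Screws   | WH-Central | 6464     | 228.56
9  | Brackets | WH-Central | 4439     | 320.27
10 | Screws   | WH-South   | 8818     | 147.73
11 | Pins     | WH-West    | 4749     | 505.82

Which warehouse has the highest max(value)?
SELECT warehouse, MAX(value) as val
FROM inventory
GROUP BY warehouse
ORDER BY val DESC
LIMIT 1

Result: WH-East with max(value) = 594.20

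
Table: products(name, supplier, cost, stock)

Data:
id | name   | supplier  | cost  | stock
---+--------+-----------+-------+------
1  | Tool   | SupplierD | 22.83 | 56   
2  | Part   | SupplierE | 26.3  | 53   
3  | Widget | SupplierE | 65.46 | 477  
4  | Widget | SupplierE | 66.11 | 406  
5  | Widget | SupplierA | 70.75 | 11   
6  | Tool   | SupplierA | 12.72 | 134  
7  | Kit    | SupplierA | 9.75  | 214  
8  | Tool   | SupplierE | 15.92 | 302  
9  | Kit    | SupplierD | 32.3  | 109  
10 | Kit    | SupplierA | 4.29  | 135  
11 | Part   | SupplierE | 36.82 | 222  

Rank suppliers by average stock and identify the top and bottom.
SELECT supplier, AVG(stock)
FROM products
GROUP BY supplier
ORDER BY AVG(stock)

All groups:
  SupplierD: 82.50
  SupplierA: 123.50
  SupplierE: 292.00

Highest: SupplierE (292.00)
Lowest: SupplierD (82.50)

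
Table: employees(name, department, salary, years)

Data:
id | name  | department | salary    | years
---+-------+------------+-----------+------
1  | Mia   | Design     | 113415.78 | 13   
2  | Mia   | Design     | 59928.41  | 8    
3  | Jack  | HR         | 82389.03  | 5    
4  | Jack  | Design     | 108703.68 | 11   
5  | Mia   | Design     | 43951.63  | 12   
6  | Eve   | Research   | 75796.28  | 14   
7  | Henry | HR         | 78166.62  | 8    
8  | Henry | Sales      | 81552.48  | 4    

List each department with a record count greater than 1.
SELECT department, COUNT(*) as cnt
FROM employees
GROUP BY department
HAVING COUNT(*) > 1

Result:
  Design: 4
  HR: 2

Note: HAVING filters groups after aggregation, WHERE filters rows before.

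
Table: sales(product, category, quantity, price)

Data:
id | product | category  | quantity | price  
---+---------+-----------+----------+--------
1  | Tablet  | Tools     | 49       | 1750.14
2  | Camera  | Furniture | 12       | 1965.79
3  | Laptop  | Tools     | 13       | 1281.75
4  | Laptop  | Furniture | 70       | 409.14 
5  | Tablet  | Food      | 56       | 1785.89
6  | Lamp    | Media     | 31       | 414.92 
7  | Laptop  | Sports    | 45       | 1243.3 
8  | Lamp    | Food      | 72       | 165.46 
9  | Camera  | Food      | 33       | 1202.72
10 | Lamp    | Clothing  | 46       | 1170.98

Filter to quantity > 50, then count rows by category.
SELECT category, COUNT(*)
FROM sales
WHERE quantity > 50
GROUP BY category

Note: WHERE filters rows before grouping.

Result:
  Food: 2
  Furniture: 1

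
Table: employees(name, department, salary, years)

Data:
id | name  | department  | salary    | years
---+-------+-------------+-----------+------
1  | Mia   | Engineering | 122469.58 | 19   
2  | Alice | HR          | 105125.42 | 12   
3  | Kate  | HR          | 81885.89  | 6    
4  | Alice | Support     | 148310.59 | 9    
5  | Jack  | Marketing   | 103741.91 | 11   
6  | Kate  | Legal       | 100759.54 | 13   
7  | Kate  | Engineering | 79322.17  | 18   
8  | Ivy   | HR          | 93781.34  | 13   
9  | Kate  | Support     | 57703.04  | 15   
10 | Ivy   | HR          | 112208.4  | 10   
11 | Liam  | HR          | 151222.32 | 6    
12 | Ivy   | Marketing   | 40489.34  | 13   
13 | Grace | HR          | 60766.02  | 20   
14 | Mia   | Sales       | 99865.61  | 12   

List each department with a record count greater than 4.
SELECT department, COUNT(*) as cnt
FROM employees
GROUP BY department
HAVING COUNT(*) > 4

Result:
  HR: 6

Note: HAVING filters groups after aggregation, WHERE filters rows before.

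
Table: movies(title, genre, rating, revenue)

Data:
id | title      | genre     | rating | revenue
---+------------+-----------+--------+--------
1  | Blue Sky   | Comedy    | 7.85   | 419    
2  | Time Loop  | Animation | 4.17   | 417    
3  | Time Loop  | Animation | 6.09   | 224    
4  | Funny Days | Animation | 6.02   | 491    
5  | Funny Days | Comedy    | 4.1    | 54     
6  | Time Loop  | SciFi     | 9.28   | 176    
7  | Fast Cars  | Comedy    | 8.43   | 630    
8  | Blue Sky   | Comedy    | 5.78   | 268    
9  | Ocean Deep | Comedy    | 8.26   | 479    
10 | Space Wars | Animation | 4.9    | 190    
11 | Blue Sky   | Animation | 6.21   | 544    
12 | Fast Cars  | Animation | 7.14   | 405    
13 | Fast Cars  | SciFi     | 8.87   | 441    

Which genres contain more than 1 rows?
SELECT genre, COUNT(*) as cnt
FROM movies
GROUP BY genre
HAVING COUNT(*) > 1

Result:
  Animation: 6
  Comedy: 5
  SciFi: 2

Note: HAVING filters groups after aggregation, WHERE filters rows before.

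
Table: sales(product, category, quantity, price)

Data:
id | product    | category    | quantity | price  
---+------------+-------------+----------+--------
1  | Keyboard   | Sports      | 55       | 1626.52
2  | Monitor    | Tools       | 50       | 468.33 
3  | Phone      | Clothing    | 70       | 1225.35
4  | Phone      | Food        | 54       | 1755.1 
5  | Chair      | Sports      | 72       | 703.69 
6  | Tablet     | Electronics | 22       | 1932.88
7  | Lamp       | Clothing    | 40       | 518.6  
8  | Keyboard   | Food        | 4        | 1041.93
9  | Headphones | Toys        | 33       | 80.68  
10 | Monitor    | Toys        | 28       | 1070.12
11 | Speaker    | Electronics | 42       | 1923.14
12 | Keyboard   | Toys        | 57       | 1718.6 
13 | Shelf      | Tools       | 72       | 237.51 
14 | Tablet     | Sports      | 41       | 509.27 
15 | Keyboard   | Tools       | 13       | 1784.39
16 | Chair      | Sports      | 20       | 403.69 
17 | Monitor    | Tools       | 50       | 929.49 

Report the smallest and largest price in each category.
SELECT category, MIN(price), MAX(price)
FROM sales
GROUP BY category

Result:
  Clothing: min=518.60, max=1225.35
  Electronics: min=1923.14, max=1932.88
  Food: min=1041.93, max=1755.10
  Sports: min=403.69, max=1626.52
  Tools: min=237.51, max=1784.39
  Toys: min=80.68, max=1718.60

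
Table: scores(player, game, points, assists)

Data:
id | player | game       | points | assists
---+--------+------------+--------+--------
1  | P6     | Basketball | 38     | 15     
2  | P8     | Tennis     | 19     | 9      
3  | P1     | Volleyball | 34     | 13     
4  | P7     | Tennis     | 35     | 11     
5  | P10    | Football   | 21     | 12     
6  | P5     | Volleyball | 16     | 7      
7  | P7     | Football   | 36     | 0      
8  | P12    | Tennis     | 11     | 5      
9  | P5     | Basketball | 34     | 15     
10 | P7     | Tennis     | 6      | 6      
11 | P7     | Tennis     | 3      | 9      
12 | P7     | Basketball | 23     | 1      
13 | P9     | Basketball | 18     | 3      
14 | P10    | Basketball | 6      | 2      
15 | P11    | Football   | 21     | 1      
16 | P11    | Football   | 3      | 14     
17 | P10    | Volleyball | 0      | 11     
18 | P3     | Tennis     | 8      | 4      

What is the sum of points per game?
SELECT game, SUM(points) as result
FROM scores
GROUP BY game

Result:
  Basketball: 119
  Football: 81
  Tennis: 82
  Volleyball: 50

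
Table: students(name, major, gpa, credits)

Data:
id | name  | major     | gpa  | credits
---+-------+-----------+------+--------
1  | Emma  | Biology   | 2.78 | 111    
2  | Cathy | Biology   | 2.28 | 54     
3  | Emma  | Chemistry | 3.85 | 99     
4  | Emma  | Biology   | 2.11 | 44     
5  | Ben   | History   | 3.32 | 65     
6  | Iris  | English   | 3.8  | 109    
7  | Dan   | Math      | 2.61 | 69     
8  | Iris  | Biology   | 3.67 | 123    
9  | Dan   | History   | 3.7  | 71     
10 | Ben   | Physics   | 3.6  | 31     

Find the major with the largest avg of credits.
SELECT major, AVG(credits) as val
FROM students
GROUP BY major
ORDER BY val DESC
LIMIT 1

Result: English with avg(credits) = 109.00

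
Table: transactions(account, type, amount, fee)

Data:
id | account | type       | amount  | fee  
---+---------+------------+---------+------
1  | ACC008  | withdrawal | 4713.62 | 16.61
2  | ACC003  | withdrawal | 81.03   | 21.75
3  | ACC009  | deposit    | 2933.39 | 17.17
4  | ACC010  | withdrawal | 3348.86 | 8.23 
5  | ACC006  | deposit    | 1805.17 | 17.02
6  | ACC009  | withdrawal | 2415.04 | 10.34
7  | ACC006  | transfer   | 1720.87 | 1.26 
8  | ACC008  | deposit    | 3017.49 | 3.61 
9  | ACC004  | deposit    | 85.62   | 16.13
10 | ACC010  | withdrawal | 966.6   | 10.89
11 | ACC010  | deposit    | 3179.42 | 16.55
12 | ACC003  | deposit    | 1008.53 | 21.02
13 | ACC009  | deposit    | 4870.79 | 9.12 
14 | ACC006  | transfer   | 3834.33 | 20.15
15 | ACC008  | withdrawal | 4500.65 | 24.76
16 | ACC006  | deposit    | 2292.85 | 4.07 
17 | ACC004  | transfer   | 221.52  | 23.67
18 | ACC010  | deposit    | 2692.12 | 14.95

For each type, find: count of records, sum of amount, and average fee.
SELECT type,
       COUNT(*) as cnt,
       SUM(amount) as total_amount,
       AVG(fee) as avg_fee
FROM transactions
GROUP BY type

Result:
  deposit: 9 records, 21885.38 total amount, 13.29 avg fee
  transfer: 3 records, 5776.72 total amount, 15.03 avg fee
  withdrawal: 6 records, 16025.80 total amount, 15.43 avg fee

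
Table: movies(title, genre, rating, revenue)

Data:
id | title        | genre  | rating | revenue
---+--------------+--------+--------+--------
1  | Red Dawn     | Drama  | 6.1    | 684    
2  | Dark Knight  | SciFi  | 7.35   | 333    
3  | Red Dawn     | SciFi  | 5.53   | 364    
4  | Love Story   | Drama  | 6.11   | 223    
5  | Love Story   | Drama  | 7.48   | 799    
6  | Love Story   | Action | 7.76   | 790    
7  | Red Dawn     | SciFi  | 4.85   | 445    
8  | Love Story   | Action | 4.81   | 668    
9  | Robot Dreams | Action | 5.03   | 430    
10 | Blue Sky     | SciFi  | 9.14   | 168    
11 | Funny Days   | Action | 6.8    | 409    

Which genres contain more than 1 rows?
SELECT genre, COUNT(*) as cnt
FROM movies
GROUP BY genre
HAVING COUNT(*) > 1

Result:
  Action: 4
  Drama: 3
  SciFi: 4

Note: HAVING filters groups after aggregation, WHERE filters rows before.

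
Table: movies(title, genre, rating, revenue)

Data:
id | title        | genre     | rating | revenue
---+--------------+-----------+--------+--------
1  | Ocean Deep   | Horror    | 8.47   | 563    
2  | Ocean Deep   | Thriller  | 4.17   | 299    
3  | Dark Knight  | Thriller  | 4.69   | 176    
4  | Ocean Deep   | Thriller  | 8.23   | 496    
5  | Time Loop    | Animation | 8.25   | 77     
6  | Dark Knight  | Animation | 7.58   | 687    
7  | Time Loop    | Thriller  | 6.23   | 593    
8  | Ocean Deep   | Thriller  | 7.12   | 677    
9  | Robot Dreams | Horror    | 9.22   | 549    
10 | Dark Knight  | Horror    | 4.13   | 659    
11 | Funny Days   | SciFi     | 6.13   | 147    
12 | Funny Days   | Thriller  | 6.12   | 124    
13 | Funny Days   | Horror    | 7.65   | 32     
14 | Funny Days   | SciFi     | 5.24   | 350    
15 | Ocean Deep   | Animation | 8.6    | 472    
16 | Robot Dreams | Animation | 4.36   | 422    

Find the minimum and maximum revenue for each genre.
SELECT genre, MIN(revenue), MAX(revenue)
FROM movies
GROUP BY genre

Result:
  Animation: min=77, max=687
  Horror: min=32, max=659
  SciFi: min=147, max=350
  Thriller: min=124, max=677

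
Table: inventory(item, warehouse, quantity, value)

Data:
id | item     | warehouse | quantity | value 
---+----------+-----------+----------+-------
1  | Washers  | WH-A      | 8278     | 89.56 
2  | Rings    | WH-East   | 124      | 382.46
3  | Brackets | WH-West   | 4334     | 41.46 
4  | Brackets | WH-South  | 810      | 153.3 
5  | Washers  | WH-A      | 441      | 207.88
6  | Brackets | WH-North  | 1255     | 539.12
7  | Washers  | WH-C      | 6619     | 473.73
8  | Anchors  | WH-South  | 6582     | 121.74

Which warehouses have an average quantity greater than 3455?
SELECT warehouse, AVG(quantity)
FROM inventory
GROUP BY warehouse
HAVING AVG(quantity) > 3455

Result:
  WH-A: avg=4359.50
  WH-C: avg=6619.00
  WH-South: avg=3696.00
  WH-West: avg=4334.00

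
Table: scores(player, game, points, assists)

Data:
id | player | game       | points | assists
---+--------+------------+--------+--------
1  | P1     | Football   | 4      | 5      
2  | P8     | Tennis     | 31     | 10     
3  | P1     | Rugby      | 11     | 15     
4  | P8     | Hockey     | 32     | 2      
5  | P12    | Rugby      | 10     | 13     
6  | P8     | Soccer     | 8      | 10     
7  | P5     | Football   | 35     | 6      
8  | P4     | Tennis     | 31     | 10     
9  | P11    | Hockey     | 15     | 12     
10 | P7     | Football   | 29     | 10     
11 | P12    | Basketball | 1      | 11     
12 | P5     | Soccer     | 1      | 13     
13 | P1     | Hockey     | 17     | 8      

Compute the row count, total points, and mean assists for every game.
SELECT game,
       COUNT(*) as cnt,
       SUM(points) as total_points,
       AVG(assists) as avg_assists
FROM scores
GROUP BY game

Result:
  Basketball: 1 records, 1 total points, 11.00 avg assists
  Football: 3 records, 68 total points, 7.00 avg assists
  Hockey: 3 records, 64 total points, 7.33 avg assists
  Rugby: 2 records, 21 total points, 14.00 avg assists
  Soccer: 2 records, 9 total points, 11.50 avg assists
  Tennis: 2 records, 62 total points, 10.00 avg assists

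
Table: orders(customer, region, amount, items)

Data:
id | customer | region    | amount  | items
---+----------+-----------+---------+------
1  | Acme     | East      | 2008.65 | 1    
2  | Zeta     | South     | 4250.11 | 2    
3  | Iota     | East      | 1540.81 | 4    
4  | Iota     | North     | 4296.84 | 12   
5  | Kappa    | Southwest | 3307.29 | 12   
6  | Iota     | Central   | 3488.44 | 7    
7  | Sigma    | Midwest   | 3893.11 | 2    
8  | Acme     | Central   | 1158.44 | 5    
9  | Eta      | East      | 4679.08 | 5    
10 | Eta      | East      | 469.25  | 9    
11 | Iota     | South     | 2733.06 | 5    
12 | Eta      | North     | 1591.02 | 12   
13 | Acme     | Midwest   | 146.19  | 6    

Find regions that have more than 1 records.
SELECT region, COUNT(*) as cnt
FROM orders
GROUP BY region
HAVING COUNT(*) > 1

Result:
  Central: 2
  East: 4
  Midwest: 2
  North: 2
  South: 2

Note: HAVING filters groups after aggregation, WHERE filters rows before.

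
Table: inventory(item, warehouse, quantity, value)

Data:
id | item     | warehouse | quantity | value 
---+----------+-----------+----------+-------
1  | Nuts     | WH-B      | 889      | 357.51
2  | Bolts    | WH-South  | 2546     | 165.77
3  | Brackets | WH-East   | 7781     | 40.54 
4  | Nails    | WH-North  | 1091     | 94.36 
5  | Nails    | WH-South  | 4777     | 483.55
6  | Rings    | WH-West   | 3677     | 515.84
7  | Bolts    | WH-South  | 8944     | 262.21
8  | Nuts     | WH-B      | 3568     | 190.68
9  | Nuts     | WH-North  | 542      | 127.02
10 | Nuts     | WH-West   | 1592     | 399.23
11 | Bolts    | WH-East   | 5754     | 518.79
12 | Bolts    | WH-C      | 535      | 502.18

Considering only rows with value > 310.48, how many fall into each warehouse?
SELECT warehouse, COUNT(*)
FROM inventory
WHERE value > 310.48
GROUP BY warehouse

Note: WHERE filters rows before grouping.

Result:
  WH-B: 1
  WH-C: 1
  WH-East: 1
  WH-South: 1
  WH-West: 2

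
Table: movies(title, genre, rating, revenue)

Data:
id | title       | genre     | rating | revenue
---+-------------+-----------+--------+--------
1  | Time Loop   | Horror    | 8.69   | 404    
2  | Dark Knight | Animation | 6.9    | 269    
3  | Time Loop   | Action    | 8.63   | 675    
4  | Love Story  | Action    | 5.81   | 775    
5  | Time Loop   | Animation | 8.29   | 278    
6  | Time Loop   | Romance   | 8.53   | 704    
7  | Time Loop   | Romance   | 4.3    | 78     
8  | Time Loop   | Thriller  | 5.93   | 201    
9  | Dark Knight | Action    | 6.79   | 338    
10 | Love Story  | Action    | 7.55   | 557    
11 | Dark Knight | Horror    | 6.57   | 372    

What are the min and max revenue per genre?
SELECT genre, MIN(revenue), MAX(revenue)
FROM movies
GROUP BY genre

Result:
  Action: min=338, max=775
  Animation: min=269, max=278
  Horror: min=372, max=404
  Romance: min=78, max=704
  Thriller: min=201, max=201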